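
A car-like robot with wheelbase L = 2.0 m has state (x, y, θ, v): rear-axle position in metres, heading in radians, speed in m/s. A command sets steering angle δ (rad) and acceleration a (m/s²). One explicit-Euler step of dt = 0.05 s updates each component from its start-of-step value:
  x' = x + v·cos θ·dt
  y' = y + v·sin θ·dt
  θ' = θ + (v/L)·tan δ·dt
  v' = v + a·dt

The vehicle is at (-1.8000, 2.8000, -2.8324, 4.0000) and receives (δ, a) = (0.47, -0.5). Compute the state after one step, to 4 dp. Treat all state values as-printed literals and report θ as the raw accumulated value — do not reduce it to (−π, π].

(-1.9905, 2.7391, -2.7816, 3.9750)

x' = -1.8000 + 4.0000·cos(-2.8324)·0.05 = -1.9905
y' = 2.8000 + 4.0000·sin(-2.8324)·0.05 = 2.7391
θ' = -2.8324 + (4.0000/2.0)·tan(0.47)·0.05 = -2.7816
v' = 4.0000 − 0.5000·0.05 = 3.9750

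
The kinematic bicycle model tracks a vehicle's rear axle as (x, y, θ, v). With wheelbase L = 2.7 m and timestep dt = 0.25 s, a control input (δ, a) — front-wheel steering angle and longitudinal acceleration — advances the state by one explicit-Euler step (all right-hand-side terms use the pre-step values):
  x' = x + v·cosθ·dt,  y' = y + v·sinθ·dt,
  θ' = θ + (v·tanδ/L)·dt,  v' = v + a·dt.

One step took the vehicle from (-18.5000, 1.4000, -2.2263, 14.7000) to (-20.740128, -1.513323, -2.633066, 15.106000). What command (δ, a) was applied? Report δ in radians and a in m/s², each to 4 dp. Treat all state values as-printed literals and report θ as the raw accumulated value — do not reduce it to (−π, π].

a = (v'−v)/dt = (0.406000)/0.25 = 1.6240
Δθ = θ'−θ = -0.406766;  (v·dt/L) = 14.7000·0.25/2.7 = 1.361111
tan δ = Δθ·L/(v·dt) = -0.298848  →  δ = -0.2904

δ = -0.2904, a = 1.6240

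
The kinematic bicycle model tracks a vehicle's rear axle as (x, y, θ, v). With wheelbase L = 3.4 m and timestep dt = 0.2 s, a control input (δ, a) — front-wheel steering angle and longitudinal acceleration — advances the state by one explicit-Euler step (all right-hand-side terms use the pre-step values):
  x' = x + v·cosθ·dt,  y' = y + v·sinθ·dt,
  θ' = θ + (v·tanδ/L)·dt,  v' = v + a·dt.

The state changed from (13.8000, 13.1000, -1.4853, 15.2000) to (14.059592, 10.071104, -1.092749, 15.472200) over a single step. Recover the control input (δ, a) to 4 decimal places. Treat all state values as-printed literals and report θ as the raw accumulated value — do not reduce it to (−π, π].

a = (v'−v)/dt = (0.272200)/0.2 = 1.3610
Δθ = θ'−θ = 0.392551;  (v·dt/L) = 15.2000·0.2/3.4 = 0.894118
tan δ = Δθ·L/(v·dt) = 0.439037  →  δ = 0.4137

δ = 0.4137, a = 1.3610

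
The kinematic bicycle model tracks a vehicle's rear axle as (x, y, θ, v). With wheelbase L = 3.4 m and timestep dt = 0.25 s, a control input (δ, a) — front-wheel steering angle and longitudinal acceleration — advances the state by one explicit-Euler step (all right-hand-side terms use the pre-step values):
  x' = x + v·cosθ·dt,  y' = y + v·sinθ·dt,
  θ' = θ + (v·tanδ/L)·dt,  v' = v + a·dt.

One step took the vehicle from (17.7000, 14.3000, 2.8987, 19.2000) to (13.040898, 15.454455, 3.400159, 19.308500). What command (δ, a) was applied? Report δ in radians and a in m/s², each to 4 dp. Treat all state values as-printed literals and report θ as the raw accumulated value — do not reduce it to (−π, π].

δ = 0.3413, a = 0.4340

a = (v'−v)/dt = (0.108500)/0.25 = 0.4340
Δθ = θ'−θ = 0.501459;  (v·dt/L) = 19.2000·0.25/3.4 = 1.411765
tan δ = Δθ·L/(v·dt) = 0.355200  →  δ = 0.3413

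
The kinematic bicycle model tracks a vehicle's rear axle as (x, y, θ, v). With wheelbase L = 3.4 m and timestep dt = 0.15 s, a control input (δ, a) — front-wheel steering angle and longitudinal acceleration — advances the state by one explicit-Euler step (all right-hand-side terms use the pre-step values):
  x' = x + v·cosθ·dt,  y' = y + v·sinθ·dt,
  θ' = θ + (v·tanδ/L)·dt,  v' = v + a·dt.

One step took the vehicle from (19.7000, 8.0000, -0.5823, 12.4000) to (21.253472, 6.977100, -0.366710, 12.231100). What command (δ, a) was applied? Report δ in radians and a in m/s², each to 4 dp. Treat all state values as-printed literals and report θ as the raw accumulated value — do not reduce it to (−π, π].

a = (v'−v)/dt = (-0.168900)/0.15 = -1.1260
Δθ = θ'−θ = 0.215590;  (v·dt/L) = 12.4000·0.15/3.4 = 0.547059
tan δ = Δθ·L/(v·dt) = 0.394089  →  δ = 0.3754

δ = 0.3754, a = -1.1260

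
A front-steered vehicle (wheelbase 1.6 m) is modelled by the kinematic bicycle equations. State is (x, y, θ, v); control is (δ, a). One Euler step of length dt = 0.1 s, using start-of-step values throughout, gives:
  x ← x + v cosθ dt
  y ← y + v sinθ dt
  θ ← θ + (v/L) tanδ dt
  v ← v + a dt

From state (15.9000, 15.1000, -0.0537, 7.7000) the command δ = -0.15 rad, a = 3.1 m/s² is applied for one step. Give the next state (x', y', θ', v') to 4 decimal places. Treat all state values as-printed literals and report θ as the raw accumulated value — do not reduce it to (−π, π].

(16.6689, 15.0587, -0.1264, 8.0100)

x' = 15.9000 + 7.7000·cos(-0.0537)·0.1 = 16.6689
y' = 15.1000 + 7.7000·sin(-0.0537)·0.1 = 15.0587
θ' = -0.0537 + (7.7000/1.6)·tan(-0.15)·0.1 = -0.1264
v' = 7.7000 + 3.1000·0.1 = 8.0100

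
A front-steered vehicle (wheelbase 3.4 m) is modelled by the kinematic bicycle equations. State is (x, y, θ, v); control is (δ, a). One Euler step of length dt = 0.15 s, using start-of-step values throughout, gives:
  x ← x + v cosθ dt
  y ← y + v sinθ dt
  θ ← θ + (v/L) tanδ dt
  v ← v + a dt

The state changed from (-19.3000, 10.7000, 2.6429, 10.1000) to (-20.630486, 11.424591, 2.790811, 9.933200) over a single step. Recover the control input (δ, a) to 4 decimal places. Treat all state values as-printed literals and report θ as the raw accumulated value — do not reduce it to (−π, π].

a = (v'−v)/dt = (-0.166800)/0.15 = -1.1120
Δθ = θ'−θ = 0.147911;  (v·dt/L) = 10.1000·0.15/3.4 = 0.445588
tan δ = Δθ·L/(v·dt) = 0.331945  →  δ = 0.3205

δ = 0.3205, a = -1.1120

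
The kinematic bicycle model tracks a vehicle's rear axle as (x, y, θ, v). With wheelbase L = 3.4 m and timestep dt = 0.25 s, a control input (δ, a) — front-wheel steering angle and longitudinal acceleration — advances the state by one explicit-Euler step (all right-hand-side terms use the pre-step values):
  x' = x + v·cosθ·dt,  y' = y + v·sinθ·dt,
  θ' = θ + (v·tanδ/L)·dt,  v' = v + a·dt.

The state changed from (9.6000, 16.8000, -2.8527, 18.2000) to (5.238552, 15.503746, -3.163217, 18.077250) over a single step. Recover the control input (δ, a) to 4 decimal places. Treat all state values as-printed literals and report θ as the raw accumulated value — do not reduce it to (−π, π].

a = (v'−v)/dt = (-0.122750)/0.25 = -0.4910
Δθ = θ'−θ = -0.310517;  (v·dt/L) = 18.2000·0.25/3.4 = 1.338235
tan δ = Δθ·L/(v·dt) = -0.232035  →  δ = -0.2280

δ = -0.2280, a = -0.4910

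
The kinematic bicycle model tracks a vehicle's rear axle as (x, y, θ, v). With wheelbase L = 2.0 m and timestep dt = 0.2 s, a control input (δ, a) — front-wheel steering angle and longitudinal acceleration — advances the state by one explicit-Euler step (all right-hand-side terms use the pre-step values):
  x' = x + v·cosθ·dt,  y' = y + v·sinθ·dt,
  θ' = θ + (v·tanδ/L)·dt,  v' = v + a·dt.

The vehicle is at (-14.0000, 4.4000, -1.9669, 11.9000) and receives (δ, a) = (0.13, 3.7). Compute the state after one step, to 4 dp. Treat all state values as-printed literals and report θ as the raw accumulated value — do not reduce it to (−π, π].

(-14.9183, 2.2043, -1.8113, 12.6400)

x' = -14.0000 + 11.9000·cos(-1.9669)·0.2 = -14.9183
y' = 4.4000 + 11.9000·sin(-1.9669)·0.2 = 2.2043
θ' = -1.9669 + (11.9000/2.0)·tan(0.13)·0.2 = -1.8113
v' = 11.9000 + 3.7000·0.2 = 12.6400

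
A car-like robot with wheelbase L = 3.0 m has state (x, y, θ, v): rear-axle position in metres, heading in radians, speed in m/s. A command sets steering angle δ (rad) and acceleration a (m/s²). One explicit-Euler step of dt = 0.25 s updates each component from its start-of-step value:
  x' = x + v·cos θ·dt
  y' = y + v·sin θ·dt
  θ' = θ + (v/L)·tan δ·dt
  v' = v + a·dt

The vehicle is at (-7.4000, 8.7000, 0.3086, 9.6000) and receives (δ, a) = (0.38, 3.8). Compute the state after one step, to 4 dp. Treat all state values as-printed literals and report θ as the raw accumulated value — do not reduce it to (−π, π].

x' = -7.4000 + 9.6000·cos(0.3086)·0.25 = -5.1134
y' = 8.7000 + 9.6000·sin(0.3086)·0.25 = 9.4289
θ' = 0.3086 + (9.6000/3.0)·tan(0.38)·0.25 = 0.6281
v' = 9.6000 + 3.8000·0.25 = 10.5500

(-5.1134, 9.4289, 0.6281, 10.5500)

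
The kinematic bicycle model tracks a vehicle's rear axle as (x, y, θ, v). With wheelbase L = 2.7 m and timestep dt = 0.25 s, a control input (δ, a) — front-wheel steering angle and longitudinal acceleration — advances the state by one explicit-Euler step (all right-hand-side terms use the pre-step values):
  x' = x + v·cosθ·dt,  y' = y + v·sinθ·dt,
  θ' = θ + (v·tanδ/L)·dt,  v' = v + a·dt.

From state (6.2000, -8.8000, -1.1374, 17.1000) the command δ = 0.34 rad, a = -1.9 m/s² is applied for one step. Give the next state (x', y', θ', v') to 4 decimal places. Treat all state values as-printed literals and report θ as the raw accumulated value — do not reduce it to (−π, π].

x' = 6.2000 + 17.1000·cos(-1.1374)·0.25 = 7.9953
y' = -8.8000 + 17.1000·sin(-1.1374)·0.25 = -12.6798
θ' = -1.1374 + (17.1000/2.7)·tan(0.34)·0.25 = -0.5773
v' = 17.1000 − 1.9000·0.25 = 16.6250

(7.9953, -12.6798, -0.5773, 16.6250)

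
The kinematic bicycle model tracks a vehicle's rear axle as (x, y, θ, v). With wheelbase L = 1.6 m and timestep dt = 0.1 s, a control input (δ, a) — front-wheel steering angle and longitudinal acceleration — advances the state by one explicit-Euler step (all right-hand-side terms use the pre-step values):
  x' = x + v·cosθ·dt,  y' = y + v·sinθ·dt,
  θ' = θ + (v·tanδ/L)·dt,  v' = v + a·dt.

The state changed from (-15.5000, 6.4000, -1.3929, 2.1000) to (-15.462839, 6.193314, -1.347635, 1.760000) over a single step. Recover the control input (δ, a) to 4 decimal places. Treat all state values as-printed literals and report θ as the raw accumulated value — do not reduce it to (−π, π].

δ = 0.3321, a = -3.4000

a = (v'−v)/dt = (-0.340000)/0.1 = -3.4000
Δθ = θ'−θ = 0.045265;  (v·dt/L) = 2.1000·0.1/1.6 = 0.131250
tan δ = Δθ·L/(v·dt) = 0.344876  →  δ = 0.3321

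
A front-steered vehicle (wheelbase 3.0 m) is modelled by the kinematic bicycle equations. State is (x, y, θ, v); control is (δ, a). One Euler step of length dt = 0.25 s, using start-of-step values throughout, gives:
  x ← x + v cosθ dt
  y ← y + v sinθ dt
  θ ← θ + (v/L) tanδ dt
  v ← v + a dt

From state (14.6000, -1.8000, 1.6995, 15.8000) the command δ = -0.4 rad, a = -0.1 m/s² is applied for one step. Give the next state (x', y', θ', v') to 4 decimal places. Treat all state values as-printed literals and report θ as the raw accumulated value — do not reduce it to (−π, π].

(14.0930, 2.1173, 1.1428, 15.7750)

x' = 14.6000 + 15.8000·cos(1.6995)·0.25 = 14.0930
y' = -1.8000 + 15.8000·sin(1.6995)·0.25 = 2.1173
θ' = 1.6995 + (15.8000/3.0)·tan(-0.4)·0.25 = 1.1428
v' = 15.8000 − 0.1000·0.25 = 15.7750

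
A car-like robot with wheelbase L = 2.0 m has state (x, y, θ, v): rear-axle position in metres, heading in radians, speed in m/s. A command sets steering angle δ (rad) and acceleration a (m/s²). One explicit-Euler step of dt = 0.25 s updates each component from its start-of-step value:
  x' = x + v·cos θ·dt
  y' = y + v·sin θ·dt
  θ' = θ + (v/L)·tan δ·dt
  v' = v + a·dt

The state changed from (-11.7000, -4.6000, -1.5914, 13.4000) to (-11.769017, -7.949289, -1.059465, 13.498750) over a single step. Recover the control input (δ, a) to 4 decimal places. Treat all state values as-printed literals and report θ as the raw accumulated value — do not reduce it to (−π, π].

δ = 0.3075, a = 0.3950

a = (v'−v)/dt = (0.098750)/0.25 = 0.3950
Δθ = θ'−θ = 0.531935;  (v·dt/L) = 13.4000·0.25/2.0 = 1.675000
tan δ = Δθ·L/(v·dt) = 0.317573  →  δ = 0.3075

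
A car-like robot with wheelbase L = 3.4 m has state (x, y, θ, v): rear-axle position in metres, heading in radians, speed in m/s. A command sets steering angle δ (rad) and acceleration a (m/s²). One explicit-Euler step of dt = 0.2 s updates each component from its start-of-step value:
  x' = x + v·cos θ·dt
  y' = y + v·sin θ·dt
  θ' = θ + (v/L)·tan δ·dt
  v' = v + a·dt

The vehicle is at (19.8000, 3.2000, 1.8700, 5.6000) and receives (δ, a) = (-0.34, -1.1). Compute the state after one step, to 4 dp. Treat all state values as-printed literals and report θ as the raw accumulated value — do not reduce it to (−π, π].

(19.4699, 4.2702, 1.7535, 5.3800)

x' = 19.8000 + 5.6000·cos(1.8700)·0.2 = 19.4699
y' = 3.2000 + 5.6000·sin(1.8700)·0.2 = 4.2702
θ' = 1.8700 + (5.6000/3.4)·tan(-0.34)·0.2 = 1.7535
v' = 5.6000 − 1.1000·0.2 = 5.3800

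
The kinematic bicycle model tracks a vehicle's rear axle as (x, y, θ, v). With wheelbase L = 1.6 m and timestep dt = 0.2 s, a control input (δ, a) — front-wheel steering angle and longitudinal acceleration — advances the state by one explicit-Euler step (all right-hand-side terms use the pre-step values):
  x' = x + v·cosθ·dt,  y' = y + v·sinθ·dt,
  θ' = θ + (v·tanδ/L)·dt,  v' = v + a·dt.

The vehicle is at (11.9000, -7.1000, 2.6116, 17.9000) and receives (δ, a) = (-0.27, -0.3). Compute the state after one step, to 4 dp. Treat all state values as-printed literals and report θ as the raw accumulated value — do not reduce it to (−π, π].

(8.8111, -5.2902, 1.9924, 17.8400)

x' = 11.9000 + 17.9000·cos(2.6116)·0.2 = 8.8111
y' = -7.1000 + 17.9000·sin(2.6116)·0.2 = -5.2902
θ' = 2.6116 + (17.9000/1.6)·tan(-0.27)·0.2 = 1.9924
v' = 17.9000 − 0.3000·0.2 = 17.8400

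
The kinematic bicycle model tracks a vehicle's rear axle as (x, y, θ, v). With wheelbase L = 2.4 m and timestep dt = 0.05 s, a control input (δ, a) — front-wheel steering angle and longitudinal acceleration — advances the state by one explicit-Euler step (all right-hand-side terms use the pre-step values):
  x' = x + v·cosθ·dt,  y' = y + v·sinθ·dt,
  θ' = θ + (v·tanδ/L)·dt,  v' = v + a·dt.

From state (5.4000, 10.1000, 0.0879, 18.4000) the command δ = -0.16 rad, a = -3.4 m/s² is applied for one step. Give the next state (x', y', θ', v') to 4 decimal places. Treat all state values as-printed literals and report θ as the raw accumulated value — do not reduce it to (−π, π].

x' = 5.4000 + 18.4000·cos(0.0879)·0.05 = 6.3164
y' = 10.1000 + 18.4000·sin(0.0879)·0.05 = 10.1808
θ' = 0.0879 + (18.4000/2.4)·tan(-0.16)·0.05 = 0.0260
v' = 18.4000 − 3.4000·0.05 = 18.2300

(6.3164, 10.1808, 0.0260, 18.2300)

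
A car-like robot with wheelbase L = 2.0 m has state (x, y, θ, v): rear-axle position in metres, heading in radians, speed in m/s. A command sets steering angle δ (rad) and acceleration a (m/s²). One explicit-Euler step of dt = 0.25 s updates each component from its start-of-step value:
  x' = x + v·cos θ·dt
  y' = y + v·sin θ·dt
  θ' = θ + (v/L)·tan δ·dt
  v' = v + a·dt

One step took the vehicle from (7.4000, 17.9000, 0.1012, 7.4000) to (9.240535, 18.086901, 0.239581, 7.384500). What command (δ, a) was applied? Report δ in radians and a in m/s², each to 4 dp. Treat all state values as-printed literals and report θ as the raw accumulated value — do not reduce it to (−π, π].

a = (v'−v)/dt = (-0.015500)/0.25 = -0.0620
Δθ = θ'−θ = 0.138381;  (v·dt/L) = 7.4000·0.25/2.0 = 0.925000
tan δ = Δθ·L/(v·dt) = 0.149601  →  δ = 0.1485

δ = 0.1485, a = -0.0620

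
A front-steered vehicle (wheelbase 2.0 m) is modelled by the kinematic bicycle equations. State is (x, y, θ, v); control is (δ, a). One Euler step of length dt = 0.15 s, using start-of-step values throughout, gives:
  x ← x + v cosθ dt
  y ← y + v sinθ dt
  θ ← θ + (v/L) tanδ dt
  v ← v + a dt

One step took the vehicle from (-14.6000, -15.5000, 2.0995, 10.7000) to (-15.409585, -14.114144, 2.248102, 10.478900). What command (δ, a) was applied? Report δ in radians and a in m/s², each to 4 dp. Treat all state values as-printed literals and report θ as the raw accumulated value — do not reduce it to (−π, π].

δ = 0.1831, a = -1.4740

a = (v'−v)/dt = (-0.221100)/0.15 = -1.4740
Δθ = θ'−θ = 0.148602;  (v·dt/L) = 10.7000·0.15/2.0 = 0.802500
tan δ = Δθ·L/(v·dt) = 0.185174  →  δ = 0.1831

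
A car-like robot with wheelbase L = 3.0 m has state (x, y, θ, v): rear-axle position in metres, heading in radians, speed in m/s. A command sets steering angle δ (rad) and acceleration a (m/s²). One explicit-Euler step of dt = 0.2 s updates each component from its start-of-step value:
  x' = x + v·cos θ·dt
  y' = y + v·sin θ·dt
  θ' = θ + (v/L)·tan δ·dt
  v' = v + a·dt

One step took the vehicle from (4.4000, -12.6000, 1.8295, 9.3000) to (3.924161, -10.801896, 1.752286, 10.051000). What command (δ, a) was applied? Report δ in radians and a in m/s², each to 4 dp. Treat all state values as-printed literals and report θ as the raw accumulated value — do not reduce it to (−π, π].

a = (v'−v)/dt = (0.751000)/0.2 = 3.7550
Δθ = θ'−θ = -0.077214;  (v·dt/L) = 9.3000·0.2/3.0 = 0.620000
tan δ = Δθ·L/(v·dt) = -0.124539  →  δ = -0.1239

δ = -0.1239, a = 3.7550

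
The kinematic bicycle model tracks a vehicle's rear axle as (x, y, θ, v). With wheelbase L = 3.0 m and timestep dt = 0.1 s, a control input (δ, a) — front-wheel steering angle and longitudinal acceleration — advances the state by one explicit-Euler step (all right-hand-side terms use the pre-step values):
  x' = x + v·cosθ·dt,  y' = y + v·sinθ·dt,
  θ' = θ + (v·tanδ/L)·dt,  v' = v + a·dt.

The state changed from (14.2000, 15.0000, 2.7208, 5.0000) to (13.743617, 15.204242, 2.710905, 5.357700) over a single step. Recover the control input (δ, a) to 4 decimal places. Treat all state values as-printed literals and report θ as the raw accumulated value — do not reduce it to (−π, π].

a = (v'−v)/dt = (0.357700)/0.1 = 3.5770
Δθ = θ'−θ = -0.009895;  (v·dt/L) = 5.0000·0.1/3.0 = 0.166667
tan δ = Δθ·L/(v·dt) = -0.059370  →  δ = -0.0593

δ = -0.0593, a = 3.5770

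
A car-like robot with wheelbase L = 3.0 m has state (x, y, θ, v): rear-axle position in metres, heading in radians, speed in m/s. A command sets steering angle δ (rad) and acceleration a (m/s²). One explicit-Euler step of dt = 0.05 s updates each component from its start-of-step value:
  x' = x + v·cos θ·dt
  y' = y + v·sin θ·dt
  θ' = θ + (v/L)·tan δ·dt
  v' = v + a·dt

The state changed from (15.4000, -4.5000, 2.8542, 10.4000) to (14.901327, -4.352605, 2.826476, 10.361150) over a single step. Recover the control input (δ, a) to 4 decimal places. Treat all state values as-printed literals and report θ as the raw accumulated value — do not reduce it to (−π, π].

δ = -0.1586, a = -0.7770

a = (v'−v)/dt = (-0.038850)/0.05 = -0.7770
Δθ = θ'−θ = -0.027724;  (v·dt/L) = 10.4000·0.05/3.0 = 0.173333
tan δ = Δθ·L/(v·dt) = -0.159946  →  δ = -0.1586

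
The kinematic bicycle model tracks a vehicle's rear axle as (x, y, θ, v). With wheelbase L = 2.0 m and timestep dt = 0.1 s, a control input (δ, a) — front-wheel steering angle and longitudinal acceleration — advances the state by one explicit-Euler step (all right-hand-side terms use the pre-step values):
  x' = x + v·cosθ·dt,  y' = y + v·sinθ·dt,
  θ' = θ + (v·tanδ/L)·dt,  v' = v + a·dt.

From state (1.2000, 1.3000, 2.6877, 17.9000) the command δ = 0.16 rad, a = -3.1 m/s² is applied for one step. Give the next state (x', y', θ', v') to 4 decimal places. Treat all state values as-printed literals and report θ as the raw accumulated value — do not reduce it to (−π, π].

x' = 1.2000 + 17.9000·cos(2.6877)·0.1 = -0.4088
y' = 1.3000 + 17.9000·sin(2.6877)·0.1 = 2.0849
θ' = 2.6877 + (17.9000/2.0)·tan(0.16)·0.1 = 2.8321
v' = 17.9000 − 3.1000·0.1 = 17.5900

(-0.4088, 2.0849, 2.8321, 17.5900)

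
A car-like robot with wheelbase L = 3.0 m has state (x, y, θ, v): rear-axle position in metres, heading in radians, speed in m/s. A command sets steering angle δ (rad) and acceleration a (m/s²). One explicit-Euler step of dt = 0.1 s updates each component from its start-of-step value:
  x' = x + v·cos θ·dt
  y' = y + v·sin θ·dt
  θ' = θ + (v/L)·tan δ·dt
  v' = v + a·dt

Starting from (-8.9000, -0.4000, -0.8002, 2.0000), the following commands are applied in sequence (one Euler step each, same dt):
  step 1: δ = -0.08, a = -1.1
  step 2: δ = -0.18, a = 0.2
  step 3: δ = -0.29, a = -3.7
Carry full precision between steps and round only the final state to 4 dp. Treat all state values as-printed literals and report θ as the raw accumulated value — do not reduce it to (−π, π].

(-8.4990, -0.8191, -0.8360, 1.5400)

after step 1 (δ=-0.08, a=-1.1): (-8.760687, -0.543499, -0.805545, 1.890000)
after step 2 (δ=-0.18, a=0.2): (-8.629764, -0.679807, -0.817009, 1.910000)
after step 3 (δ=-0.29, a=-3.7): (-8.499042, -0.819066, -0.836008, 1.540000)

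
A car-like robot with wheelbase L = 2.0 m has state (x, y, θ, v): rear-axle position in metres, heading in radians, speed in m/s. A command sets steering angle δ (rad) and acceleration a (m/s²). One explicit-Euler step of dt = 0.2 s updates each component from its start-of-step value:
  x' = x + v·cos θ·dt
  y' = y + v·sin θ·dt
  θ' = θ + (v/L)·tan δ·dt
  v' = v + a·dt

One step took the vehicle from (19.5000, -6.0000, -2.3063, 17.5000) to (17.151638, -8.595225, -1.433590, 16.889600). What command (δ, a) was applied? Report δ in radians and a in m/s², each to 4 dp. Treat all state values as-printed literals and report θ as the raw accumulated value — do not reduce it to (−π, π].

a = (v'−v)/dt = (-0.610400)/0.2 = -3.0520
Δθ = θ'−θ = 0.872710;  (v·dt/L) = 17.5000·0.2/2.0 = 1.750000
tan δ = Δθ·L/(v·dt) = 0.498691  →  δ = 0.4626

δ = 0.4626, a = -3.0520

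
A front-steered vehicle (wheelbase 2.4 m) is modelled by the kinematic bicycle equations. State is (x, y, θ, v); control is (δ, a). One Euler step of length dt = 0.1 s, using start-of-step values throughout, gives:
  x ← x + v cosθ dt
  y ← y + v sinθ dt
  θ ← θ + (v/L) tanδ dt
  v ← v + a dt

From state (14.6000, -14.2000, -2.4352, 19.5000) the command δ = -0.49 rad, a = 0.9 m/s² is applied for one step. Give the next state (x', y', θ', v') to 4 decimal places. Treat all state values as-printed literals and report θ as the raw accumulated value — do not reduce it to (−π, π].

(13.1166, -15.4657, -2.8686, 19.5900)

x' = 14.6000 + 19.5000·cos(-2.4352)·0.1 = 13.1166
y' = -14.2000 + 19.5000·sin(-2.4352)·0.1 = -15.4657
θ' = -2.4352 + (19.5000/2.4)·tan(-0.49)·0.1 = -2.8686
v' = 19.5000 + 0.9000·0.1 = 19.5900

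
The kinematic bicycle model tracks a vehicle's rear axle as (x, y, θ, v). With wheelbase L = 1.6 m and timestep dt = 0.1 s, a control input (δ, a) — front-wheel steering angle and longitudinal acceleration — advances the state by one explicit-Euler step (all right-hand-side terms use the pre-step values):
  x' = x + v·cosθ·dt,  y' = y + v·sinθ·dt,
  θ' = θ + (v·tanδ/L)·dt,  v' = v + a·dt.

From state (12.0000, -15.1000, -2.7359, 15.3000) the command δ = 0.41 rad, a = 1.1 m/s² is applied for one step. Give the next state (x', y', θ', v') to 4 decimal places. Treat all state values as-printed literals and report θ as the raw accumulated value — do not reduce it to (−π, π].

(10.5942, -15.7038, -2.3203, 15.4100)

x' = 12.0000 + 15.3000·cos(-2.7359)·0.1 = 10.5942
y' = -15.1000 + 15.3000·sin(-2.7359)·0.1 = -15.7038
θ' = -2.7359 + (15.3000/1.6)·tan(0.41)·0.1 = -2.3203
v' = 15.3000 + 1.1000·0.1 = 15.4100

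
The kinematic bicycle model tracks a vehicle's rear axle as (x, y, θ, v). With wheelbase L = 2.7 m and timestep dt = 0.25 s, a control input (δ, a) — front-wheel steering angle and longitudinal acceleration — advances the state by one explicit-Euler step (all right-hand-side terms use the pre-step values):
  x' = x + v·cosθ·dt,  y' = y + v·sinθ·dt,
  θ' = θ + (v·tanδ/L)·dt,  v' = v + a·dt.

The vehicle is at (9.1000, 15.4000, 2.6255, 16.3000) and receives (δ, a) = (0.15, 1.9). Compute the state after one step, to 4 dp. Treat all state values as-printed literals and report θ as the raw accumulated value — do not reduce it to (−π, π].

(5.5558, 17.4110, 2.8536, 16.7750)

x' = 9.1000 + 16.3000·cos(2.6255)·0.25 = 5.5558
y' = 15.4000 + 16.3000·sin(2.6255)·0.25 = 17.4110
θ' = 2.6255 + (16.3000/2.7)·tan(0.15)·0.25 = 2.8536
v' = 16.3000 + 1.9000·0.25 = 16.7750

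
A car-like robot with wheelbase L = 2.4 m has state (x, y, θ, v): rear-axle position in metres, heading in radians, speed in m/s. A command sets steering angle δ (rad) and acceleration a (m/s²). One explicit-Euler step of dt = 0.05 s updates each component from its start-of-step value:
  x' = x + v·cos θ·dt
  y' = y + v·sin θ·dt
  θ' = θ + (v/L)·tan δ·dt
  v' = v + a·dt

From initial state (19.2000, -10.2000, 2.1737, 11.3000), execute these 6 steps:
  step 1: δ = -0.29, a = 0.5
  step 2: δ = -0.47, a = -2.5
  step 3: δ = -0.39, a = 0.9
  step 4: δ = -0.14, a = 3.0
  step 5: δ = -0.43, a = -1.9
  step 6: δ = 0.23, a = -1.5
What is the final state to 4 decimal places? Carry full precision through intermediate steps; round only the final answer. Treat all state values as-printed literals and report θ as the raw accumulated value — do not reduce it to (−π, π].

after step 1 (δ=-0.29, a=0.5): (18.879624, -9.734614, 2.103449, 11.325000)
after step 2 (δ=-0.47, a=-2.5): (18.592071, -9.246810, 1.983600, 11.200000)
after step 3 (δ=-0.39, a=0.9): (18.367411, -8.733850, 1.887688, 11.245000)
after step 4 (δ=-0.14, a=3.0): (18.192206, -8.199596, 1.854674, 11.395000)
after step 5 (δ=-0.43, a=-1.9): (18.032630, -7.652649, 1.745799, 11.300000)
after step 6 (δ=0.23, a=-1.5): (17.934257, -7.096279, 1.800920, 11.225000)

(17.9343, -7.0963, 1.8009, 11.2250)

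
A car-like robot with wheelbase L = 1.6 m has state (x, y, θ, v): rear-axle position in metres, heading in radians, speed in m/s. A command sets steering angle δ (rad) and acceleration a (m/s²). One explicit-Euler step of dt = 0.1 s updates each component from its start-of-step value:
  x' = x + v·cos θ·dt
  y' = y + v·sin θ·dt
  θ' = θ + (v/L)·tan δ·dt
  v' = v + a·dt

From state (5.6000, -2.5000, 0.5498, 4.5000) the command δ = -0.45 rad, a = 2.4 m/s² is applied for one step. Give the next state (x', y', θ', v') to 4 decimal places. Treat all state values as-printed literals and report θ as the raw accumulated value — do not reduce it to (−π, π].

x' = 5.6000 + 4.5000·cos(0.5498)·0.1 = 5.9837
y' = -2.5000 + 4.5000·sin(0.5498)·0.1 = -2.2649
θ' = 0.5498 + (4.5000/1.6)·tan(-0.45)·0.1 = 0.4139
v' = 4.5000 + 2.4000·0.1 = 4.7400

(5.9837, -2.2649, 0.4139, 4.7400)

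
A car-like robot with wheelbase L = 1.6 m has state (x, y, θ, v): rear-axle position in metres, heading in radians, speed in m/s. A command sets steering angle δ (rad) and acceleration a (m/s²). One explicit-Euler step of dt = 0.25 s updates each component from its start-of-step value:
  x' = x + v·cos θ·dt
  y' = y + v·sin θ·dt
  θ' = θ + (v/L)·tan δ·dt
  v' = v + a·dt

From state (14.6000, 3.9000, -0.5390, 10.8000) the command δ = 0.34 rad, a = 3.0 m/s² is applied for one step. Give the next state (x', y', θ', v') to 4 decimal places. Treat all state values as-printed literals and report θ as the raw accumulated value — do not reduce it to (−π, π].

(16.9172, 2.5141, 0.0579, 11.5500)

x' = 14.6000 + 10.8000·cos(-0.5390)·0.25 = 16.9172
y' = 3.9000 + 10.8000·sin(-0.5390)·0.25 = 2.5141
θ' = -0.5390 + (10.8000/1.6)·tan(0.34)·0.25 = 0.0579
v' = 10.8000 + 3.0000·0.25 = 11.5500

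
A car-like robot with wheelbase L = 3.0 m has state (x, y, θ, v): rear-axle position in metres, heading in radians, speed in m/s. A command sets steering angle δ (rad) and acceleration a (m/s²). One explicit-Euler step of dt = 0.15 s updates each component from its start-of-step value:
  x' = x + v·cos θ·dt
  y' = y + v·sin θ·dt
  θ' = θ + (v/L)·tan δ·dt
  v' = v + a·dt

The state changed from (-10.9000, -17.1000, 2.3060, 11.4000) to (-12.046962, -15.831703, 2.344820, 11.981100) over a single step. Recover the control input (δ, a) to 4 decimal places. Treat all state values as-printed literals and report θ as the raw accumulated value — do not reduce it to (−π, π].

δ = 0.0680, a = 3.8740

a = (v'−v)/dt = (0.581100)/0.15 = 3.8740
Δθ = θ'−θ = 0.038820;  (v·dt/L) = 11.4000·0.15/3.0 = 0.570000
tan δ = Δθ·L/(v·dt) = 0.068105  →  δ = 0.0680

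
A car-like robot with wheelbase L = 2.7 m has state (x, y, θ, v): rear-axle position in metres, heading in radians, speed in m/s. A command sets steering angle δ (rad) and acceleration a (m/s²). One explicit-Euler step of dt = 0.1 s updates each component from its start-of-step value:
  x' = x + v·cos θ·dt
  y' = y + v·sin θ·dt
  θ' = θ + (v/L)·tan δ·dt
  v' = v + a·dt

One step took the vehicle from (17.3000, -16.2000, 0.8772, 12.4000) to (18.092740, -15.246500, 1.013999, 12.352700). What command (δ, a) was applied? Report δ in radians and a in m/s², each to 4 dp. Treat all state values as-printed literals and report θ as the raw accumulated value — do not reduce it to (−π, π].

δ = 0.2895, a = -0.4730

a = (v'−v)/dt = (-0.047300)/0.1 = -0.4730
Δθ = θ'−θ = 0.136799;  (v·dt/L) = 12.4000·0.1/2.7 = 0.459259
tan δ = Δθ·L/(v·dt) = 0.297869  →  δ = 0.2895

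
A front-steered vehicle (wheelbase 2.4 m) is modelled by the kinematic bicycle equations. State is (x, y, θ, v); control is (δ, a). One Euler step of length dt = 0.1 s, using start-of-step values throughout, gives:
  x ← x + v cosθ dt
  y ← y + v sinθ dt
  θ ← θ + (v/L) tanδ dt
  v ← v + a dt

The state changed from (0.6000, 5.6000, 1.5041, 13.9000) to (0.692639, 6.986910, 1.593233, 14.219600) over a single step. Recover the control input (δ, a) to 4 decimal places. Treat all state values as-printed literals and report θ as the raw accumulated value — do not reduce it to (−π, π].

a = (v'−v)/dt = (0.319600)/0.1 = 3.1960
Δθ = θ'−θ = 0.089133;  (v·dt/L) = 13.9000·0.1/2.4 = 0.579167
tan δ = Δθ·L/(v·dt) = 0.153899  →  δ = 0.1527

δ = 0.1527, a = 3.1960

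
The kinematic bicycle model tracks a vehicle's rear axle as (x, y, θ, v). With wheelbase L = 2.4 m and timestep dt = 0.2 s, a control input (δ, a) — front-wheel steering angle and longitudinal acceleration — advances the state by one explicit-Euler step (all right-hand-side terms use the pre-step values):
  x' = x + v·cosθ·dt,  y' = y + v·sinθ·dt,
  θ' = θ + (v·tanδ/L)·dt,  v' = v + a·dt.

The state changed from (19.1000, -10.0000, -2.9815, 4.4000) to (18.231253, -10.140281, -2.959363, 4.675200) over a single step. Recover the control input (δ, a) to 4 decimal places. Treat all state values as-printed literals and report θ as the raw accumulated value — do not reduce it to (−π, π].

δ = 0.0603, a = 1.3760

a = (v'−v)/dt = (0.275200)/0.2 = 1.3760
Δθ = θ'−θ = 0.022137;  (v·dt/L) = 4.4000·0.2/2.4 = 0.366667
tan δ = Δθ·L/(v·dt) = 0.060374  →  δ = 0.0603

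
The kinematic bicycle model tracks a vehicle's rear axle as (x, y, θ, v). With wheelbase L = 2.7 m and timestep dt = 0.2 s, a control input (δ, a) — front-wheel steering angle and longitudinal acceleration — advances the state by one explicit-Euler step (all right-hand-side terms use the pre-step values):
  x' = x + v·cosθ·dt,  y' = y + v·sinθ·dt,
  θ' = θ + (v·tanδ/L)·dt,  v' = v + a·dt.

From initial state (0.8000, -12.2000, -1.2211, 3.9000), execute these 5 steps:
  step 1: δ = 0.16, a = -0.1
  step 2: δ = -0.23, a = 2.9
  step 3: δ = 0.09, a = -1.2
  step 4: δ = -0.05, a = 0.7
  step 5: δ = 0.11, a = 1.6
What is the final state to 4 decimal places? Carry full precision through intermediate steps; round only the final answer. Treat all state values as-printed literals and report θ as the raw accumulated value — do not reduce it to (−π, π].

after step 1 (δ=0.16, a=-0.1): (1.067238, -12.932792, -1.174479, 3.880000)
after step 2 (δ=-0.23, a=2.9): (1.366792, -13.648643, -1.241774, 4.460000)
after step 3 (δ=0.09, a=-1.2): (1.655013, -14.492795, -1.211960, 4.220000)
after step 4 (δ=-0.05, a=0.7): (1.951414, -15.283038, -1.227603, 4.360000)
after step 5 (δ=0.11, a=1.6): (2.244838, -16.104187, -1.191933, 4.680000)

(2.2448, -16.1042, -1.1919, 4.6800)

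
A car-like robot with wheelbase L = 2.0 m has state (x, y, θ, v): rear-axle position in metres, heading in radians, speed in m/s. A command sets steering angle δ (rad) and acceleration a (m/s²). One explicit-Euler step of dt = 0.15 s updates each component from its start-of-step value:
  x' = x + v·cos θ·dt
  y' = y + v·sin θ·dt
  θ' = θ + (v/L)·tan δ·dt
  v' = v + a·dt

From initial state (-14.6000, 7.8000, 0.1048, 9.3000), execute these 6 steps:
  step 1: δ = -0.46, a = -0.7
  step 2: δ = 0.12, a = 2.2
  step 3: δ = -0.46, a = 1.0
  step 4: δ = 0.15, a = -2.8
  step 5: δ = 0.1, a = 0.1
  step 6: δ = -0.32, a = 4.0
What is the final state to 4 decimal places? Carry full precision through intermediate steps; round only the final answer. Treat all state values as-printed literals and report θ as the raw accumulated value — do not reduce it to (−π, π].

(-6.6046, 5.6858, -0.5626, 9.8700)

after step 1 (δ=-0.46, a=-0.7): (-13.212654, 7.945929, -0.240776, 9.195000)
after step 2 (δ=0.12, a=2.2): (-11.873190, 7.617038, -0.157621, 9.525000)
after step 3 (δ=-0.46, a=1.0): (-10.462152, 7.392769, -0.511557, 9.675000)
after step 4 (δ=0.15, a=-2.8): (-9.196686, 6.682330, -0.401890, 9.255000)
after step 5 (δ=0.1, a=0.1): (-7.919047, 6.139305, -0.332245, 9.270000)
after step 6 (δ=-0.32, a=4.0): (-6.604590, 5.685771, -0.562643, 9.870000)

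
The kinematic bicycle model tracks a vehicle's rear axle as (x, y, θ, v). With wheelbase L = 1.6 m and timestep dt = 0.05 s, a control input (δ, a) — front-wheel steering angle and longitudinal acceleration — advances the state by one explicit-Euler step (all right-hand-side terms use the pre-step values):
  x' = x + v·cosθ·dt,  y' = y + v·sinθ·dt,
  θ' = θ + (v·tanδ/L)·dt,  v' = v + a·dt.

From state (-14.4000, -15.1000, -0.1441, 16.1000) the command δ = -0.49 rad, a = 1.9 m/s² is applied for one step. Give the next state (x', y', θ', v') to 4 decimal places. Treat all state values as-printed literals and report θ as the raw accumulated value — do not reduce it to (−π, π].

x' = -14.4000 + 16.1000·cos(-0.1441)·0.05 = -13.6033
y' = -15.1000 + 16.1000·sin(-0.1441)·0.05 = -15.2156
θ' = -0.1441 + (16.1000/1.6)·tan(-0.49)·0.05 = -0.4125
v' = 16.1000 + 1.9000·0.05 = 16.1950

(-13.6033, -15.2156, -0.4125, 16.1950)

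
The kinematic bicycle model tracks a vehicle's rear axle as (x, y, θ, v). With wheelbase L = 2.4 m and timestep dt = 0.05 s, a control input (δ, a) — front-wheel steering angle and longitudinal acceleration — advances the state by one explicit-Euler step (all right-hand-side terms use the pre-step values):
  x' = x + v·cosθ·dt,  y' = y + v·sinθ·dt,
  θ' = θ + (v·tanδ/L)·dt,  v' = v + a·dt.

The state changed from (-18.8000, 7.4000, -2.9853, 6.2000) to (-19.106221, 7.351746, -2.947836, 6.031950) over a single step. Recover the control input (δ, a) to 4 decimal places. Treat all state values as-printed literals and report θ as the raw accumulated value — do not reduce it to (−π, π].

a = (v'−v)/dt = (-0.168050)/0.05 = -3.3610
Δθ = θ'−θ = 0.037464;  (v·dt/L) = 6.2000·0.05/2.4 = 0.129167
tan δ = Δθ·L/(v·dt) = 0.290044  →  δ = 0.2823

δ = 0.2823, a = -3.3610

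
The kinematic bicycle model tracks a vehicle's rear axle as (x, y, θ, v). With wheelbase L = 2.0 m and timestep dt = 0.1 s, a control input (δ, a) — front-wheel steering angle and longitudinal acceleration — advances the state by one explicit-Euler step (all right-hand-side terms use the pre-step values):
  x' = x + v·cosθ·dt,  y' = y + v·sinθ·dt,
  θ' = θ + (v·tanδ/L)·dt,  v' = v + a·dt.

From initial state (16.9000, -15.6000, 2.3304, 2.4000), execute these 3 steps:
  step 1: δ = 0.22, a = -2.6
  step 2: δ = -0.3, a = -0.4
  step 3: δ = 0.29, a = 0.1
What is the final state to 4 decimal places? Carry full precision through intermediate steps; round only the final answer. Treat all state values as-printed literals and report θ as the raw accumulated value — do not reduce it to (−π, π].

(16.4396, -15.1216, 2.3555, 2.1100)

after step 1 (δ=0.22, a=-2.6): (16.734728, -15.425974, 2.357234, 2.140000)
after step 2 (δ=-0.3, a=-0.4): (16.583250, -15.274810, 2.324135, 2.100000)
after step 3 (δ=0.29, a=0.1): (16.439593, -15.121635, 2.355469, 2.110000)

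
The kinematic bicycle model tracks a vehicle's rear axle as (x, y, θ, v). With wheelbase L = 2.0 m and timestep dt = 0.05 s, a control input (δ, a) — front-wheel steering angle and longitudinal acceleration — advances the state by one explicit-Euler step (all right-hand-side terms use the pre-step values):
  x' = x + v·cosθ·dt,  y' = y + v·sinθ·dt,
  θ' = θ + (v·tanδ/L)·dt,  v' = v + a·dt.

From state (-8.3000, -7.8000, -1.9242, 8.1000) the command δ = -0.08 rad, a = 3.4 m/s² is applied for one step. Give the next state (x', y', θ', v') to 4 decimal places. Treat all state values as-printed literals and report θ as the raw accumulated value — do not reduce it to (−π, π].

(-8.4402, -8.1800, -1.9404, 8.2700)

x' = -8.3000 + 8.1000·cos(-1.9242)·0.05 = -8.4402
y' = -7.8000 + 8.1000·sin(-1.9242)·0.05 = -8.1800
θ' = -1.9242 + (8.1000/2.0)·tan(-0.08)·0.05 = -1.9404
v' = 8.1000 + 3.4000·0.05 = 8.2700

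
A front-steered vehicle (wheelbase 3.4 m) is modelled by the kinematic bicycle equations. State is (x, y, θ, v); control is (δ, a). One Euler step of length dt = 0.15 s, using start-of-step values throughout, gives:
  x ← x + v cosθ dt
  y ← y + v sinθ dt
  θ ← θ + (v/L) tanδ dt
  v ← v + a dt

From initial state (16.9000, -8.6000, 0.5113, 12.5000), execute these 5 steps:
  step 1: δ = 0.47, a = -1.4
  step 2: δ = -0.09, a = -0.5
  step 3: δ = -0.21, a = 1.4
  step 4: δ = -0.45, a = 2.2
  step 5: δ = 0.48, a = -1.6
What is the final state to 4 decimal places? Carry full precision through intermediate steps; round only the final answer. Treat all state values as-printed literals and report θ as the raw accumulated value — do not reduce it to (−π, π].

(24.4781, -3.3588, 0.6558, 12.5150)

after step 1 (δ=0.47, a=-1.4): (18.535205, -7.682541, 0.791428, 12.290000)
after step 2 (δ=-0.09, a=-0.5): (19.830872, -6.371153, 0.742498, 12.215000)
after step 3 (δ=-0.21, a=1.4): (21.180841, -5.132314, 0.627636, 12.425000)
after step 4 (δ=-0.45, a=2.2): (22.689394, -4.037859, 0.362843, 12.755000)
after step 5 (δ=0.48, a=-1.6): (24.478075, -3.358781, 0.655802, 12.515000)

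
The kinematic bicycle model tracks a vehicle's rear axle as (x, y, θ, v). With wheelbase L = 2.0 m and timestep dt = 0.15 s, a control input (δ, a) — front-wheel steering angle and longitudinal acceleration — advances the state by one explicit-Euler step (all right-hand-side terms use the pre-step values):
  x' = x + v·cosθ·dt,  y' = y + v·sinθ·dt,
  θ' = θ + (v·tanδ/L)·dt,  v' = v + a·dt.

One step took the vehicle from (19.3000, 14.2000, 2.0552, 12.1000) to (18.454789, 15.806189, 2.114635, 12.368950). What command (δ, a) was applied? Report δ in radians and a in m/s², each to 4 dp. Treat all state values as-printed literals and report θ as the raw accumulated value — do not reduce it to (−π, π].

a = (v'−v)/dt = (0.268950)/0.15 = 1.7930
Δθ = θ'−θ = 0.059435;  (v·dt/L) = 12.1000·0.15/2.0 = 0.907500
tan δ = Δθ·L/(v·dt) = 0.065493  →  δ = 0.0654

δ = 0.0654, a = 1.7930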